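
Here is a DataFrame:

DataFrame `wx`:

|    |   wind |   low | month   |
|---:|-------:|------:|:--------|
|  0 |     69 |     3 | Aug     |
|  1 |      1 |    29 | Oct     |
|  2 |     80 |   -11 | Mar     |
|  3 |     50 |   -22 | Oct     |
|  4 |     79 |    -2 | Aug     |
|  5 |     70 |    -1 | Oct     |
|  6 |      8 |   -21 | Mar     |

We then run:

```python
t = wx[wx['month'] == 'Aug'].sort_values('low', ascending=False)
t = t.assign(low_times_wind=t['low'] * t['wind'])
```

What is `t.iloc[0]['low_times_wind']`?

207

filter rows where month == 'Aug':
   wind  low month
0    69    3   Aug
4    79   -2   Aug
sort by low descending:
   wind  low month
0    69    3   Aug
4    79   -2   Aug
add column low_times_wind = t['low'] * t['wind']:
   wind  low month  low_times_wind
0    69    3   Aug             207
4    79   -2   Aug            -158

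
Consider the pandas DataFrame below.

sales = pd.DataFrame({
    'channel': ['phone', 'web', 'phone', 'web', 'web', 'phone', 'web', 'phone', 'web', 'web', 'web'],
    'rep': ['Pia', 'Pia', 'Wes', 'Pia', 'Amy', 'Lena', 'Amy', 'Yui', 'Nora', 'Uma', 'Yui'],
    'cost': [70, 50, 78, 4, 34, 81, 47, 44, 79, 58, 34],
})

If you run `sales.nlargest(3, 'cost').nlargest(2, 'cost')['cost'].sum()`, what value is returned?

160

take 3 rows with largest cost:
  channel   rep  cost
5   phone  Lena    81
8     web  Nora    79
2   phone   Wes    78
take 2 rows with largest cost:
  channel   rep  cost
5   phone  Lena    81
8     web  Nora    79
sum of column 'cost' → 160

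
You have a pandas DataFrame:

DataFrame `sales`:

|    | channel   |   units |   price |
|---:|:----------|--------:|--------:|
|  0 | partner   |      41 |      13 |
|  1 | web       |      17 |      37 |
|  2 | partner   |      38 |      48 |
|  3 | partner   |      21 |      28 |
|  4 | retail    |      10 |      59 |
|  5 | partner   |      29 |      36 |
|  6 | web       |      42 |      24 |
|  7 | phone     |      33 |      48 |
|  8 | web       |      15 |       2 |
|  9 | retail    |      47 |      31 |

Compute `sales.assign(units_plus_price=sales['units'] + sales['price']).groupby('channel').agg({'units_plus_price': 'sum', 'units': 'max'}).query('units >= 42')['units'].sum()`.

add column units_plus_price = sales['units'] + sales['price']:
   channel  units  price  units_plus_price
0  partner     41     13                54
1      web     17     37                54
2  partner     38     48                86
3  partner     21     28                49
4   retail     10     59                69
5  partner     29     36                65
6      web     42     24                66
7    phone     33     48                81
8      web     15      2                17
9   retail     47     31                78
group by channel: sum(units_plus_price), max(units):
         units_plus_price  units
channel                         
partner               254     41
phone                  81     33
retail                147     47
web                   137     42
filter rows where units >= 42:
         units_plus_price  units
channel                         
retail                147     47
web                   137     42

89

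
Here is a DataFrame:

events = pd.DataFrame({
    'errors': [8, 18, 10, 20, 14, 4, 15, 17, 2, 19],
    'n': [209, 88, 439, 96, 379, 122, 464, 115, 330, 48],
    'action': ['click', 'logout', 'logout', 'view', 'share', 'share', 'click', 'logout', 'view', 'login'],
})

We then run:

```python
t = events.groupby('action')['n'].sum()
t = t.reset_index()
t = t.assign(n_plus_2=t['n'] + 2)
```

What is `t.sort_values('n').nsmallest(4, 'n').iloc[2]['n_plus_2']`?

group by action, sum of n:
action
click     673
login      48
logout    642
share     501
view      426
Name: n, dtype: int64
reset_index():
   action    n
0   click  673
1   login   48
2  logout  642
3   share  501
4    view  426
add column n_plus_2 = t['n'] + 2:
   action    n  n_plus_2
0   click  673       675
1   login   48        50
2  logout  642       644
3   share  501       503
4    view  426       428
sort by n:
   action    n  n_plus_2
1   login   48        50
4    view  426       428
3   share  501       503
2  logout  642       644
0   click  673       675
take 4 rows with smallest n:
   action    n  n_plus_2
1   login   48        50
4    view  426       428
3   share  501       503
2  logout  642       644

503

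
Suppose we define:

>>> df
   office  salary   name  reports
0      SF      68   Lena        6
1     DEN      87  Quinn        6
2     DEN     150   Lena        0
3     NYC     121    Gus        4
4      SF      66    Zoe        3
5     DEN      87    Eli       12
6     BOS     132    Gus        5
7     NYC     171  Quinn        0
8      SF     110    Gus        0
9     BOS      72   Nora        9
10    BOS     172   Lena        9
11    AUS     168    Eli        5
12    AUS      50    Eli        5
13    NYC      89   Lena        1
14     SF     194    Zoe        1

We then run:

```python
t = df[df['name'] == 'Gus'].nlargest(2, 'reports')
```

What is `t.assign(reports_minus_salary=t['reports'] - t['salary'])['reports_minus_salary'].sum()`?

-244

filter rows where name == 'Gus':
  office  salary name  reports
3    NYC     121  Gus        4
6    BOS     132  Gus        5
8     SF     110  Gus        0
take 2 rows with largest reports:
  office  salary name  reports
6    BOS     132  Gus        5
3    NYC     121  Gus        4
add column reports_minus_salary = t['reports'] - t['salary']:
  office  salary name  reports  reports_minus_salary
6    BOS     132  Gus        5                  -127
3    NYC     121  Gus        4                  -117
Taking the sum of column 'reports_minus_salary' gives -244.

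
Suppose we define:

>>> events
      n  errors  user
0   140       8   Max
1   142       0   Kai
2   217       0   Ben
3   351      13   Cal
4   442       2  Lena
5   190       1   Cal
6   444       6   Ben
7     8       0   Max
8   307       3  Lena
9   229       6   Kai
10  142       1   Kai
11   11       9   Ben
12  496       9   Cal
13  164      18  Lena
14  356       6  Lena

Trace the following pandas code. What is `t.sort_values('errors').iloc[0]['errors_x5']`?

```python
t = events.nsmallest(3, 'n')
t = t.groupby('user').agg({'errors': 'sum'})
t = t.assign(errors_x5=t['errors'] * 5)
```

take 3 rows with smallest n:
      n  errors user
7     8       0  Max
11   11       9  Ben
0   140       8  Max
group by user, sum of errors:
      errors
user        
Ben        9
Max        8
add column errors_x5 = t['errors'] * 5:
      errors  errors_x5
user                   
Ben        9         45
Max        8         40
sort by errors:
      errors  errors_x5
user                   
Max        8         40
Ben        9         45
Hence 40.

40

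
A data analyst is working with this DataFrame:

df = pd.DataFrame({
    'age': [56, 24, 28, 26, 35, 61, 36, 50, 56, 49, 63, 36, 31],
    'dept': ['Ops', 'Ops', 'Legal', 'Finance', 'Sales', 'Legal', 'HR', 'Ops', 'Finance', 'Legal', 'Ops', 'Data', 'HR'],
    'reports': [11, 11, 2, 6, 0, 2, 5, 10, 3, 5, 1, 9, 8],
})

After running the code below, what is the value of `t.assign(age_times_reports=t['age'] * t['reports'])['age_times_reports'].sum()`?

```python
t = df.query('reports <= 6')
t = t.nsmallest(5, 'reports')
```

filter rows where reports <= 6:
    age     dept  reports
2    28    Legal        2
3    26  Finance        6
4    35    Sales        0
5    61    Legal        2
6    36       HR        5
8    56  Finance        3
9    49    Legal        5
10   63      Ops        1
take 5 rows with smallest reports:
    age     dept  reports
4    35    Sales        0
10   63      Ops        1
2    28    Legal        2
5    61    Legal        2
8    56  Finance        3
add column age_times_reports = t['age'] * t['reports']:
    age     dept  reports  age_times_reports
4    35    Sales        0                  0
10   63      Ops        1                 63
2    28    Legal        2                 56
5    61    Legal        2                122
8    56  Finance        3                168

409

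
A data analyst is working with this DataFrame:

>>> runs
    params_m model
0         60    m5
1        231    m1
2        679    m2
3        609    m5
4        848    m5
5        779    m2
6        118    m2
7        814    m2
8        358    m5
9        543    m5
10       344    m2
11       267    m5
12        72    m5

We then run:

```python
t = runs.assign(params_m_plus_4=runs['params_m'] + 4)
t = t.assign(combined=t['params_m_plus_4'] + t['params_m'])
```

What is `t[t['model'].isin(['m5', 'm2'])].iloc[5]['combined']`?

240

add column params_m_plus_4 = runs['params_m'] + 4:
    params_m model  params_m_plus_4
0         60    m5               64
1        231    m1              235
2        679    m2              683
3        609    m5              613
4        848    m5              852
5        779    m2              783
6        118    m2              122
7        814    m2              818
8        358    m5              362
9        543    m5              547
10       344    m2              348
11       267    m5              271
12        72    m5               76
add column combined = t['params_m_plus_4'] + t['params_m']:
    params_m model  params_m_plus_4  combined
0         60    m5               64       124
1        231    m1              235       466
2        679    m2              683      1362
3        609    m5              613      1222
4        848    m5              852      1700
5        779    m2              783      1562
6        118    m2              122       240
7        814    m2              818      1632
8        358    m5              362       720
9        543    m5              547      1090
10       344    m2              348       692
11       267    m5              271       538
12        72    m5               76       148
filter rows where model in ['m5', 'm2']:
    params_m model  params_m_plus_4  combined
0         60    m5               64       124
2        679    m2              683      1362
3        609    m5              613      1222
4        848    m5              852      1700
5        779    m2              783      1562
6        118    m2              122       240
7        814    m2              818      1632
8        358    m5              362       720
9        543    m5              547      1090
10       344    m2              348       692
11       267    m5              271       538
12        72    m5               76       148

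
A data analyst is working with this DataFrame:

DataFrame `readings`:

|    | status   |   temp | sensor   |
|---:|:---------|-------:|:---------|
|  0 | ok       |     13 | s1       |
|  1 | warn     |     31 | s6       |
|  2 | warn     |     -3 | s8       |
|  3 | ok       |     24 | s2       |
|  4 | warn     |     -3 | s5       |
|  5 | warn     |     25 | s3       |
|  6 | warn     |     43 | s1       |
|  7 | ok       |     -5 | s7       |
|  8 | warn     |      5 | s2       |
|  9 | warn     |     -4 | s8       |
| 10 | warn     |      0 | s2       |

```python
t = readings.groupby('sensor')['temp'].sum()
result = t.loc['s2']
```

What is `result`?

29

group by sensor, sum of temp:
sensor
s1    56
s2    29
s3    25
s5    -3
s6    31
s7    -5
s8    -7
Name: temp, dtype: int64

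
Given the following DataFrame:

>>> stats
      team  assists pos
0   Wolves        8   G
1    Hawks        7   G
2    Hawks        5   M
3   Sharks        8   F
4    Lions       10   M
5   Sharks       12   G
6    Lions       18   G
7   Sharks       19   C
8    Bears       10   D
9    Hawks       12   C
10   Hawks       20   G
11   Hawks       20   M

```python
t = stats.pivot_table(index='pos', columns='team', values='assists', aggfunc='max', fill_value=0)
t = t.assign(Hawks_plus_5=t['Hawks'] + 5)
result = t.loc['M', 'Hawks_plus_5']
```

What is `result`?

pivot: rows=pos, cols=team, max(assists):
team  Bears  Hawks  Lions  Sharks  Wolves
pos                                      
C         0     12      0      19       0
D        10      0      0       0       0
F         0      0      0       8       0
G         0     20     18      12       8
M         0     20     10       0       0
add column Hawks_plus_5 = t['Hawks'] + 5:
team  Bears  Hawks  Lions  Sharks  Wolves  Hawks_plus_5
pos                                                    
C         0     12      0      19       0            17
D        10      0      0       0       0             5
F         0      0      0       8       0             5
G         0     20     18      12       8            25
M         0     20     10       0       0            25
Reading off the value at row 'M', column 'Hawks_plus_5', we get 25.

25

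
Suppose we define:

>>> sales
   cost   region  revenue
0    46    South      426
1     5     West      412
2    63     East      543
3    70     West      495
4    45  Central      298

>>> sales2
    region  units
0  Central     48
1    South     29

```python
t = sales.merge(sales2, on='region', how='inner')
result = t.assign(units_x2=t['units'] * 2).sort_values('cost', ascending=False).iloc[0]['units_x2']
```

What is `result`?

merge on 'region' (how='inner') → 2 rows:
   cost   region  revenue  units
0    46    South      426     29
1    45  Central      298     48
add column units_x2 = t['units'] * 2:
   cost   region  revenue  units  units_x2
0    46    South      426     29        58
1    45  Central      298     48        96
sort by cost descending:
   cost   region  revenue  units  units_x2
0    46    South      426     29        58
1    45  Central      298     48        96
Taking the value at position 0, column 'units_x2' gives 58.

58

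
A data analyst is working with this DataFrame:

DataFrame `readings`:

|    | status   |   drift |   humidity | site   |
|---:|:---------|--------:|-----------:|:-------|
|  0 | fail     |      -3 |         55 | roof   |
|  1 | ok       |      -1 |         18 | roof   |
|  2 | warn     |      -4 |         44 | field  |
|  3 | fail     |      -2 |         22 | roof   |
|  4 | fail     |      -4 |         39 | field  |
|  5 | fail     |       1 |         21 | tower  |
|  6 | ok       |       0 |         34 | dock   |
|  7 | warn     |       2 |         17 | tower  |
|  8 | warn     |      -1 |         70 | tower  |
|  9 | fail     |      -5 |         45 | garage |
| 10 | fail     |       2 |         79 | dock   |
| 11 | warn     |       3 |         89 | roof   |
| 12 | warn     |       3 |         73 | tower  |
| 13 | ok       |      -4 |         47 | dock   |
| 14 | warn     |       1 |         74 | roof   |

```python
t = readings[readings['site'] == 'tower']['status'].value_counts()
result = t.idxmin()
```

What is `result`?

fail

filter rows where site == 'tower':
   status  drift  humidity   site
5    fail      1        21  tower
7    warn      2        17  tower
8    warn     -1        70  tower
12   warn      3        73  tower
value_counts of status:
status
warn    3
fail    1
Name: count, dtype: int64
Then the label with the smallest value: fail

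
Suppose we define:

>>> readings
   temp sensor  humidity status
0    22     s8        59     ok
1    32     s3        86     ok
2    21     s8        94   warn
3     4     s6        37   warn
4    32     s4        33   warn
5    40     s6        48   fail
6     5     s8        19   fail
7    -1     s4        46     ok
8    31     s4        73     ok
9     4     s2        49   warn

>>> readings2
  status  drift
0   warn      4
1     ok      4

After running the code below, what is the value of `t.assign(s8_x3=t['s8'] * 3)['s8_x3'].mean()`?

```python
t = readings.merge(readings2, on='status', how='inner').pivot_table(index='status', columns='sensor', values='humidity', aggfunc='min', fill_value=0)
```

229.5

merge on 'status' (how='inner') → 8 rows:
   temp sensor  humidity status  drift
0    22     s8        59     ok      4
1    32     s3        86     ok      4
2    21     s8        94   warn      4
3     4     s6        37   warn      4
4    32     s4        33   warn      4
5    -1     s4        46     ok      4
6    31     s4        73     ok      4
7     4     s2        49   warn      4
pivot: rows=status, cols=sensor, min(humidity):
sensor  s2  s3  s4  s6  s8
status                    
ok       0  86  46   0  59
warn    49   0  33  37  94
add column s8_x3 = t['s8'] * 3:
sensor  s2  s3  s4  s6  s8  s8_x3
status                           
ok       0  86  46   0  59    177
warn    49   0  33  37  94    282
Taking the mean of column 's8_x3' gives 229.5.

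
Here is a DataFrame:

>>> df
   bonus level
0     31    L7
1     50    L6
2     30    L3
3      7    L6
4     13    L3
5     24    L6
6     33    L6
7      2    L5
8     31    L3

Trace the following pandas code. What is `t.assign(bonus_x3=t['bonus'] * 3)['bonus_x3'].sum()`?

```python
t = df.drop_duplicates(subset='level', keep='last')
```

291

drop duplicate level (keep=last):
   bonus level
0     31    L7
6     33    L6
7      2    L5
8     31    L3
add column bonus_x3 = t['bonus'] * 3:
   bonus level  bonus_x3
0     31    L7        93
6     33    L6        99
7      2    L5         6
8     31    L3        93
The sum of column 'bonus_x3' is 291.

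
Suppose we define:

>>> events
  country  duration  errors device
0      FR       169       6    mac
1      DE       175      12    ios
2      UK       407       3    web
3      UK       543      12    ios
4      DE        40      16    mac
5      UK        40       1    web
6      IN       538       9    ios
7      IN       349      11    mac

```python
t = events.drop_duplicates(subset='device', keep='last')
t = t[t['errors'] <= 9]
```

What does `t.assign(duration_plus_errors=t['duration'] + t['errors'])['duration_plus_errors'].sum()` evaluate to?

588

drop duplicate device (keep=last):
  country  duration  errors device
5      UK        40       1    web
6      IN       538       9    ios
7      IN       349      11    mac
filter rows where errors <= 9:
  country  duration  errors device
5      UK        40       1    web
6      IN       538       9    ios
add column duration_plus_errors = t['duration'] + t['errors']:
  country  duration  errors device  duration_plus_errors
5      UK        40       1    web                    41
6      IN       538       9    ios                   547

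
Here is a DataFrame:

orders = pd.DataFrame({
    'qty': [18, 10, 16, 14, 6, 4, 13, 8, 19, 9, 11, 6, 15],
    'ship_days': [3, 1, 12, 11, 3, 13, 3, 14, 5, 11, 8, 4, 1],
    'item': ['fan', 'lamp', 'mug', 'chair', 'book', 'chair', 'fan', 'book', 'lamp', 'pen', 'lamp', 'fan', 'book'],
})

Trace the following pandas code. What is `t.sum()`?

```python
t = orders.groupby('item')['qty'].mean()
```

69.3333333333

group by item, mean of qty:
item
book      9.666667
chair     9.000000
fan      12.333333
lamp     13.333333
mug      16.000000
pen       9.000000
Name: qty, dtype: float64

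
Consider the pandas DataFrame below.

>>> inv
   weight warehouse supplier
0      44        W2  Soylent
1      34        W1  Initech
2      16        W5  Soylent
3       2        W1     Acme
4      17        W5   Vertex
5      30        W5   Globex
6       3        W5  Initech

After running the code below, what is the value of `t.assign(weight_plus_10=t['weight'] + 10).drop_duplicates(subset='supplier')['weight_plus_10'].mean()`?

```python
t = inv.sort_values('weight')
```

sort by weight:
   weight warehouse supplier
3       2        W1     Acme
6       3        W5  Initech
2      16        W5  Soylent
4      17        W5   Vertex
5      30        W5   Globex
1      34        W1  Initech
0      44        W2  Soylent
add column weight_plus_10 = t['weight'] + 10:
   weight warehouse supplier  weight_plus_10
3       2        W1     Acme              12
6       3        W5  Initech              13
2      16        W5  Soylent              26
4      17        W5   Vertex              27
5      30        W5   Globex              40
1      34        W1  Initech              44
0      44        W2  Soylent              54
drop duplicate supplier (keep=first):
   weight warehouse supplier  weight_plus_10
3       2        W1     Acme              12
6       3        W5  Initech              13
2      16        W5  Soylent              26
4      17        W5   Vertex              27
5      30        W5   Globex              40
The mean of column 'weight_plus_10' is 23.6.

23.6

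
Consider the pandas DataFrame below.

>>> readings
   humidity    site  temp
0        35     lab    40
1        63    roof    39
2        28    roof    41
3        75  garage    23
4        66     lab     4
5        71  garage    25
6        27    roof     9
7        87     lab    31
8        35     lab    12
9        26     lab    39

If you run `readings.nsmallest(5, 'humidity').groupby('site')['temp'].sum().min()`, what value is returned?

take 5 rows with smallest humidity:
   humidity  site  temp
9        26   lab    39
6        27  roof     9
2        28  roof    41
0        35   lab    40
8        35   lab    12
group by site, sum of temp:
site
lab     91
roof    50
Name: temp, dtype: int64
Then the min of the resulting series: 50

50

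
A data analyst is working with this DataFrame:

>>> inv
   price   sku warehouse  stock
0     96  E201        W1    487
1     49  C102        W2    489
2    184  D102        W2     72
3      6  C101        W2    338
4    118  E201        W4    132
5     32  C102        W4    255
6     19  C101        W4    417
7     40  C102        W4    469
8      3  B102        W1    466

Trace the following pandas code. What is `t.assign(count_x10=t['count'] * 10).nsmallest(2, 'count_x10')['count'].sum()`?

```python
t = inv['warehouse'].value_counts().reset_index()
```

value_counts of warehouse:
warehouse
W4    4
W2    3
W1    2
Name: count, dtype: int64
reset_index():
  warehouse  count
0        W4      4
1        W2      3
2        W1      2
add column count_x10 = t['count'] * 10:
  warehouse  count  count_x10
0        W4      4         40
1        W2      3         30
2        W1      2         20
take 2 rows with smallest count_x10:
  warehouse  count  count_x10
2        W1      2         20
1        W2      3         30
Taking the sum of column 'count' gives 5.

5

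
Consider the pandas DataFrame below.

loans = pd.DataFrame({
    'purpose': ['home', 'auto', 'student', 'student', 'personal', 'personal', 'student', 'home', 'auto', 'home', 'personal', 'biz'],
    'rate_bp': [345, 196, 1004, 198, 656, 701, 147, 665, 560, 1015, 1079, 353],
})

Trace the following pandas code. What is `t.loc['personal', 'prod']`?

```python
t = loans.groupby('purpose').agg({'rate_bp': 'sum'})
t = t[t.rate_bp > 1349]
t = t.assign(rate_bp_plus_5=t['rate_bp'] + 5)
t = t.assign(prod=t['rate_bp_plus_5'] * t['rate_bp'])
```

group by purpose, sum of rate_bp:
          rate_bp
purpose          
auto          756
biz           353
home         2025
personal     2436
student      1349
filter rows where rate_bp > 1349:
          rate_bp
purpose          
home         2025
personal     2436
add column rate_bp_plus_5 = t['rate_bp'] + 5:
          rate_bp  rate_bp_plus_5
purpose                          
home         2025            2030
personal     2436            2441
add column prod = t['rate_bp_plus_5'] * t['rate_bp']:
          rate_bp  rate_bp_plus_5     prod
purpose                                   
home         2025            2030  4110750
personal     2436            2441  5946276
Hence 5946276.

5946276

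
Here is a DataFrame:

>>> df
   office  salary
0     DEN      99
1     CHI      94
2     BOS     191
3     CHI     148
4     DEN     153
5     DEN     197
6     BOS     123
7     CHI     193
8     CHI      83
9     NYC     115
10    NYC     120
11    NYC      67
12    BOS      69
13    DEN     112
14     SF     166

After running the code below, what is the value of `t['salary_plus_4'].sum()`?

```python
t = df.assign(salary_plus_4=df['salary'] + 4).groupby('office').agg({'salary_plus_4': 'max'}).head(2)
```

add column salary_plus_4 = df['salary'] + 4:
   office  salary  salary_plus_4
0     DEN      99            103
1     CHI      94             98
2     BOS     191            195
3     CHI     148            152
4     DEN     153            157
5     DEN     197            201
6     BOS     123            127
7     CHI     193            197
8     CHI      83             87
9     NYC     115            119
10    NYC     120            124
11    NYC      67             71
12    BOS      69             73
13    DEN     112            116
14     SF     166            170
group by office, max of salary_plus_4:
        salary_plus_4
office               
BOS               195
CHI               197
DEN               201
NYC               124
SF                170
take first 2 rows:
        salary_plus_4
office               
BOS               195
CHI               197
sum of column 'salary_plus_4' → 392

392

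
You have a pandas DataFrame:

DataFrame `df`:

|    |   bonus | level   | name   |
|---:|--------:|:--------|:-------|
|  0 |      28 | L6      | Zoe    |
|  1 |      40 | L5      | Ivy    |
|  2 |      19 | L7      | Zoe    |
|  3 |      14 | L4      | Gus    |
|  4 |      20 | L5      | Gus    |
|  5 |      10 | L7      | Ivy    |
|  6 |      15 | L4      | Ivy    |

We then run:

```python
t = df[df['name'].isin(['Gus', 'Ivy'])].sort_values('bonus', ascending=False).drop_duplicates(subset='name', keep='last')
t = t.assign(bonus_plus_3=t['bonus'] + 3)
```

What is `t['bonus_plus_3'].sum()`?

30

filter rows where name in ['Gus', 'Ivy']:
   bonus level name
1     40    L5  Ivy
3     14    L4  Gus
4     20    L5  Gus
5     10    L7  Ivy
6     15    L4  Ivy
sort by bonus descending:
   bonus level name
1     40    L5  Ivy
4     20    L5  Gus
6     15    L4  Ivy
3     14    L4  Gus
5     10    L7  Ivy
drop duplicate name (keep=last):
   bonus level name
3     14    L4  Gus
5     10    L7  Ivy
add column bonus_plus_3 = t['bonus'] + 3:
   bonus level name  bonus_plus_3
3     14    L4  Gus            17
5     10    L7  Ivy            13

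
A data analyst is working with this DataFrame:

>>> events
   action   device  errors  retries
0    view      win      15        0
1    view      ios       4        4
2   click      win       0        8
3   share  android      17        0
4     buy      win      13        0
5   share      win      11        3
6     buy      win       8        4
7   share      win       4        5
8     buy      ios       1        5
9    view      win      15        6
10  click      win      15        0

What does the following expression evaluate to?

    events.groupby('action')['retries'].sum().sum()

group by action, sum of retries:
action
buy       9
click     8
share     8
view     10
Name: retries, dtype: int64

35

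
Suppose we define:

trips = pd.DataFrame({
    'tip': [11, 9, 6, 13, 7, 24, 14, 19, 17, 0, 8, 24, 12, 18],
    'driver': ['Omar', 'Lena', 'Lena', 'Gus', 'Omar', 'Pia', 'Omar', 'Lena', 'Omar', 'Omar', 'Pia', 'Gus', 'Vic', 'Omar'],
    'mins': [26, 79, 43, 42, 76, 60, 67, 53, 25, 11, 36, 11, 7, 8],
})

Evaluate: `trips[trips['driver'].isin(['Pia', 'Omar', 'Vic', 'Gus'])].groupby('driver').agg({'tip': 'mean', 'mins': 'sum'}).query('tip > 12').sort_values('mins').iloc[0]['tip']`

18.5

filter rows where driver in ['Pia', 'Omar', 'Vic', 'Gus']:
    tip driver  mins
0    11   Omar    26
3    13    Gus    42
4     7   Omar    76
5    24    Pia    60
6    14   Omar    67
8    17   Omar    25
9     0   Omar    11
10    8    Pia    36
11   24    Gus    11
12   12    Vic     7
13   18   Omar     8
group by driver: mean(tip), sum(mins):
              tip  mins
driver                 
Gus     18.500000    53
Omar    11.166667   213
Pia     16.000000    96
Vic     12.000000     7
filter rows where tip > 12:
         tip  mins
driver            
Gus     18.5    53
Pia     16.0    96
sort by mins:
         tip  mins
driver            
Gus     18.5    53
Pia     16.0    96
So iloc[0]['tip'] = 18.5.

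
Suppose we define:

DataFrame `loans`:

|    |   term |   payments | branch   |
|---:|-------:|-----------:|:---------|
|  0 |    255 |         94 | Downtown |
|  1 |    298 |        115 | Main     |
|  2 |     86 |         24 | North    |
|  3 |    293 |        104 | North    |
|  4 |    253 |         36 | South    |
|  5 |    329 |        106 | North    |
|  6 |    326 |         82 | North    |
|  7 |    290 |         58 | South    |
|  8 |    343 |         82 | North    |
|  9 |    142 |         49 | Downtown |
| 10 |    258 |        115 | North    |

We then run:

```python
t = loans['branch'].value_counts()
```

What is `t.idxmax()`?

North

value_counts of branch:
branch
North       6
Downtown    2
South       2
Main        1
Name: count, dtype: int64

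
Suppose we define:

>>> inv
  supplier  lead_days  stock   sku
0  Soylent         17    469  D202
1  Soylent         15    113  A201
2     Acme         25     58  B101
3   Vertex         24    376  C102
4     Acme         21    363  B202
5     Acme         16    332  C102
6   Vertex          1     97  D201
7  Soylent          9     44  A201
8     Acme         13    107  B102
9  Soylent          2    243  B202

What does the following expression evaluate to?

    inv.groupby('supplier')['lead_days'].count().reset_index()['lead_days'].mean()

group by supplier, count of lead_days:
supplier
Acme       4
Soylent    4
Vertex     2
Name: lead_days, dtype: int64
reset_index():
  supplier  lead_days
0     Acme          4
1  Soylent          4
2   Vertex          2

3.33333333333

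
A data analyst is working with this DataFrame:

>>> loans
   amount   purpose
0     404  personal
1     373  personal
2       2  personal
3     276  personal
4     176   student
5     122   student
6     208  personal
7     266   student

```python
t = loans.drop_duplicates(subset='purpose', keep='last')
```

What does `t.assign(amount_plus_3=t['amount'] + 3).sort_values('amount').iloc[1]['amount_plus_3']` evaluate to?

269

drop duplicate purpose (keep=last):
   amount   purpose
6     208  personal
7     266   student
add column amount_plus_3 = t['amount'] + 3:
   amount   purpose  amount_plus_3
6     208  personal            211
7     266   student            269
sort by amount:
   amount   purpose  amount_plus_3
6     208  personal            211
7     266   student            269
Finally, value at position 1, column 'amount_plus_3' = 269.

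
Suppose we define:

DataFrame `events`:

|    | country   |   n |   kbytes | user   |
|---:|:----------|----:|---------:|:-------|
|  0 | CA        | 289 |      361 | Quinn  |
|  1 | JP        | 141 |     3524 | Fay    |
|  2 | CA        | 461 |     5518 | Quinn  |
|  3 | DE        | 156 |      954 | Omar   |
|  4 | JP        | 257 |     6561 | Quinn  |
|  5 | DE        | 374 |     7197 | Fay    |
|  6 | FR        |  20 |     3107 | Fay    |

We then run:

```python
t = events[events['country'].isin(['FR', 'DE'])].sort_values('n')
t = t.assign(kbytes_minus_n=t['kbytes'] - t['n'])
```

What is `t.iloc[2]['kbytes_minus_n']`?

filter rows where country in ['FR', 'DE']:
  country    n  kbytes  user
3      DE  156     954  Omar
5      DE  374    7197   Fay
6      FR   20    3107   Fay
sort by n:
  country    n  kbytes  user
6      FR   20    3107   Fay
3      DE  156     954  Omar
5      DE  374    7197   Fay
add column kbytes_minus_n = t['kbytes'] - t['n']:
  country    n  kbytes  user  kbytes_minus_n
6      FR   20    3107   Fay            3087
3      DE  156     954  Omar             798
5      DE  374    7197   Fay            6823
Taking the value at position 2, column 'kbytes_minus_n' gives 6823.

6823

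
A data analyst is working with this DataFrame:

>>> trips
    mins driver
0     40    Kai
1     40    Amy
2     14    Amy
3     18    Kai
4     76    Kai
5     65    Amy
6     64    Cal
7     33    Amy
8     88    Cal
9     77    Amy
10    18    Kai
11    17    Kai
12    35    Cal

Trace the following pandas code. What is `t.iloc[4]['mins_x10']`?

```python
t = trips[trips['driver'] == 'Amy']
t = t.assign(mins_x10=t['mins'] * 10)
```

filter rows where driver == 'Amy':
   mins driver
1    40    Amy
2    14    Amy
5    65    Amy
7    33    Amy
9    77    Amy
add column mins_x10 = t['mins'] * 10:
   mins driver  mins_x10
1    40    Amy       400
2    14    Amy       140
5    65    Amy       650
7    33    Amy       330
9    77    Amy       770
Taking the value at position 4, column 'mins_x10' gives 770.

770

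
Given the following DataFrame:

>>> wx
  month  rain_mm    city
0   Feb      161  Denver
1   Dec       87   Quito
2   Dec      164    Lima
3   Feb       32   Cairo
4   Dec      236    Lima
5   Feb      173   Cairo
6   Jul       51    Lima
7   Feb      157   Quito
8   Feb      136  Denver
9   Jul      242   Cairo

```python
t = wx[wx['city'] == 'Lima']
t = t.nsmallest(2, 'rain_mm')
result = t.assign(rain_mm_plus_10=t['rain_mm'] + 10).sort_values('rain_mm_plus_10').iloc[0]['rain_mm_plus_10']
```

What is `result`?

61

filter rows where city == 'Lima':
  month  rain_mm  city
2   Dec      164  Lima
4   Dec      236  Lima
6   Jul       51  Lima
take 2 rows with smallest rain_mm:
  month  rain_mm  city
6   Jul       51  Lima
2   Dec      164  Lima
add column rain_mm_plus_10 = t['rain_mm'] + 10:
  month  rain_mm  city  rain_mm_plus_10
6   Jul       51  Lima               61
2   Dec      164  Lima              174
sort by rain_mm_plus_10:
  month  rain_mm  city  rain_mm_plus_10
6   Jul       51  Lima               61
2   Dec      164  Lima              174
Taking the value at position 0, column 'rain_mm_plus_10' gives 61.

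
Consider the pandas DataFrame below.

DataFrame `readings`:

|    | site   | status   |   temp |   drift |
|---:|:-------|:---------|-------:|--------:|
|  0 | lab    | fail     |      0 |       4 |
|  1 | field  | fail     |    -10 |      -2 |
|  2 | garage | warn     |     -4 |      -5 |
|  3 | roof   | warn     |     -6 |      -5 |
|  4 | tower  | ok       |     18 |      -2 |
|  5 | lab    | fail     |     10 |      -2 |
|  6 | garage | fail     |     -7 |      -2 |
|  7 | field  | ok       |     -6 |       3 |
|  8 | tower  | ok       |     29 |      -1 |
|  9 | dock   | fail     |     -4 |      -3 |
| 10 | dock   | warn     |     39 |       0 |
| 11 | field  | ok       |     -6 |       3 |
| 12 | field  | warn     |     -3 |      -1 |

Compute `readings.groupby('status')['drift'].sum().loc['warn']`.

group by status, sum of drift:
status
fail    -5
ok       3
warn   -11
Name: drift, dtype: int64
value at index 'warn' → -11

-11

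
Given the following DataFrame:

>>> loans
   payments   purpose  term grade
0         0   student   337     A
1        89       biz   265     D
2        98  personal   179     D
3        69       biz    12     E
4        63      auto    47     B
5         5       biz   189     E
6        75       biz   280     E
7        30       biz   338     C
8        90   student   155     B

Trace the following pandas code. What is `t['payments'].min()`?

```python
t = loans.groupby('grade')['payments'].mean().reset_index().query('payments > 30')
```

group by grade, mean of payments:
grade
A     0.000000
B    76.500000
C    30.000000
D    93.500000
E    49.666667
Name: payments, dtype: float64
reset_index():
  grade   payments
0     A   0.000000
1     B  76.500000
2     C  30.000000
3     D  93.500000
4     E  49.666667
filter rows where payments > 30:
  grade   payments
1     B  76.500000
3     D  93.500000
4     E  49.666667
min of column 'payments' → 49.6666666667

49.6666666667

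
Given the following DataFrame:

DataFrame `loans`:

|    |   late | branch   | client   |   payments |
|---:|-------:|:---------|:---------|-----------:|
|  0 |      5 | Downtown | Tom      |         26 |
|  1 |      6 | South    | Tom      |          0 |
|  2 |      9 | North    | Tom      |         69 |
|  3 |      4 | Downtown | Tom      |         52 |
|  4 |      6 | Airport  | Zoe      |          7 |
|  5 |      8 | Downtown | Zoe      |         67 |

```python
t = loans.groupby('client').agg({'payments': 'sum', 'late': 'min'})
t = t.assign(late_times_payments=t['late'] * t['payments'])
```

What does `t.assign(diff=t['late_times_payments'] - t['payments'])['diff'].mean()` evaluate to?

group by client: sum(payments), min(late):
        payments  late
client                
Tom          147     4
Zoe           74     6
add column late_times_payments = t['late'] * t['payments']:
        payments  late  late_times_payments
client                                     
Tom          147     4                  588
Zoe           74     6                  444
add column diff = t['late_times_payments'] - t['payments']:
        payments  late  late_times_payments  diff
client                                           
Tom          147     4                  588   441
Zoe           74     6                  444   370
mean of column 'diff' → 405.5

405.5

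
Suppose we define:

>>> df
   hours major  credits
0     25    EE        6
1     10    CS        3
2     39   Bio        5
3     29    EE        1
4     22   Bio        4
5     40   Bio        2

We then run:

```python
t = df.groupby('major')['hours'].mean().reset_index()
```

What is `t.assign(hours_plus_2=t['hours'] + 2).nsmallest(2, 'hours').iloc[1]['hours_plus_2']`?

29.0

group by major, mean of hours:
major
Bio    33.666667
CS     10.000000
EE     27.000000
Name: hours, dtype: float64
reset_index():
  major      hours
0   Bio  33.666667
1    CS  10.000000
2    EE  27.000000
add column hours_plus_2 = t['hours'] + 2:
  major      hours  hours_plus_2
0   Bio  33.666667     35.666667
1    CS  10.000000     12.000000
2    EE  27.000000     29.000000
take 2 rows with smallest hours:
  major  hours  hours_plus_2
1    CS   10.0          12.0
2    EE   27.0          29.0
So iloc[1]['hours_plus_2'] = 29.0.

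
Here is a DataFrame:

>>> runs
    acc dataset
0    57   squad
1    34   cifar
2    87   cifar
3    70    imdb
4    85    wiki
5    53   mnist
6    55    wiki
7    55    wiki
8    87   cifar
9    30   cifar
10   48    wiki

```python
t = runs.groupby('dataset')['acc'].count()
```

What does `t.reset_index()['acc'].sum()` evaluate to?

11

group by dataset, count of acc:
dataset
cifar    4
imdb     1
mnist    1
squad    1
wiki     4
Name: acc, dtype: int64
reset_index():
  dataset  acc
0   cifar    4
1    imdb    1
2   mnist    1
3   squad    1
4    wiki    4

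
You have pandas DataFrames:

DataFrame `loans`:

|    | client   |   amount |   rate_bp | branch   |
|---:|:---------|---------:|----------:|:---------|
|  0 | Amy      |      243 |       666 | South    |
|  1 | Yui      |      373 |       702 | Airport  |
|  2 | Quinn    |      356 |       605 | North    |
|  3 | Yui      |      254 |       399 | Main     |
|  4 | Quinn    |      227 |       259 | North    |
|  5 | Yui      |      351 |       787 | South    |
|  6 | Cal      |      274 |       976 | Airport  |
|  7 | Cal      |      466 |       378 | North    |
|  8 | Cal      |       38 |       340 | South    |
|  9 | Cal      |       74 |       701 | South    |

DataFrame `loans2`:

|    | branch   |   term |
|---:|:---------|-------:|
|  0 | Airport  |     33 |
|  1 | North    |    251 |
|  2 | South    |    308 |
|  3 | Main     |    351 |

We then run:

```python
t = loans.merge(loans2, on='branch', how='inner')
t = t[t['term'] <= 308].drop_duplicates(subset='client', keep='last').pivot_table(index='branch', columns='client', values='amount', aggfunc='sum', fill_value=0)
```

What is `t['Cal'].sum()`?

74

merge on 'branch' (how='inner') → 10 rows:
  client  amount  rate_bp   branch  term
0    Amy     243      666    South   308
1    Yui     373      702  Airport    33
2  Quinn     356      605    North   251
3    Yui     254      399     Main   351
4  Quinn     227      259    North   251
5    Yui     351      787    South   308
6    Cal     274      976  Airport    33
7    Cal     466      378    North   251
8    Cal      38      340    South   308
9    Cal      74      701    South   308
filter rows where term <= 308:
  client  amount  rate_bp   branch  term
0    Amy     243      666    South   308
1    Yui     373      702  Airport    33
2  Quinn     356      605    North   251
4  Quinn     227      259    North   251
5    Yui     351      787    South   308
6    Cal     274      976  Airport    33
7    Cal     466      378    North   251
8    Cal      38      340    South   308
9    Cal      74      701    South   308
drop duplicate client (keep=last):
  client  amount  rate_bp branch  term
0    Amy     243      666  South   308
4  Quinn     227      259  North   251
5    Yui     351      787  South   308
9    Cal      74      701  South   308
pivot: rows=branch, cols=client, sum(amount):
client  Amy  Cal  Quinn  Yui
branch                      
North     0    0    227    0
South   243   74      0  351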